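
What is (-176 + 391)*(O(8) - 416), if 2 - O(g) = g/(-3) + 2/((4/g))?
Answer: -267890/3 ≈ -89297.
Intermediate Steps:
O(g) = 2 - g/6 (O(g) = 2 - (g/(-3) + 2/((4/g))) = 2 - (g*(-1/3) + 2*(g/4)) = 2 - (-g/3 + g/2) = 2 - g/6)
(-176 + 391)*(O(8) - 416) = (-176 + 391)*((2 - 1/6*8) - 416) = 215*((2 - 4/3) - 416) = 215*(2/3 - 416) = 215*(-1246/3) = -267890/3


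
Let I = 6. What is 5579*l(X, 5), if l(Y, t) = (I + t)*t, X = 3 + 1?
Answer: 306845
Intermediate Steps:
X = 4
l(Y, t) = t*(6 + t) (l(Y, t) = (6 + t)*t = t*(6 + t))
5579*l(X, 5) = 5579*(5*(6 + 5)) = 5579*(5*11) = 5579*55 = 306845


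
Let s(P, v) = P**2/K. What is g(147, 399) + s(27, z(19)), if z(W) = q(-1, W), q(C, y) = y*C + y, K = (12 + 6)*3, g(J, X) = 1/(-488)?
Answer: 6587/488 ≈ 13.498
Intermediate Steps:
g(J, X) = -1/488
K = 54 (K = 18*3 = 54)
q(C, y) = y + C*y (q(C, y) = C*y + y = y + C*y)
z(W) = 0 (z(W) = W*(1 - 1) = W*0 = 0)
s(P, v) = P**2/54
g(147, 399) + s(27, z(19)) = -1/488 + (1/54)*27**2 = -1/488 + (1/54)*729 = -1/488 + 27/2 = 6587/488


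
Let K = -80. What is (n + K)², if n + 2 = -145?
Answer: 51529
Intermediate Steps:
n = -147 (n = -2 - 145 = -147)
(n + K)² = (-147 - 80)² = (-227)² = 51529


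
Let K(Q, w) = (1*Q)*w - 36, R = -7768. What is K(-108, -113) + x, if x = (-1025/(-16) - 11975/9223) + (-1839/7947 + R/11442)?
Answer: 9116877264627773/745460854224 ≈ 12230.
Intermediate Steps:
K(Q, w) = -36 + Q*w (K(Q, w) = Q*w - 36 = -36 + Q*w)
x = 46109590430141/745460854224 (x = (-1025/(-16) - 11975/9223) + (-1839/7947 - 7768/11442) = (-1025*(-1/16) - 11975*1/9223) + (-1839*1/7947 - 7768*1/11442) = (1025/16 - 11975/9223) + (-613/2649 - 3884/5721) = 9261975/147568 - 4598563/5051643 = 46109590430141/745460854224 ≈ 61.854)
K(-108, -113) + x = (-36 - 108*(-113)) + 46109590430141/745460854224 = (-36 + 12204) + 46109590430141/745460854224 = 12168 + 46109590430141/745460854224 = 9116877264627773/745460854224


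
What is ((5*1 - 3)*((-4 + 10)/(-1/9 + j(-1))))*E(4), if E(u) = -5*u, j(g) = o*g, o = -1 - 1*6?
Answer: -1080/31 ≈ -34.839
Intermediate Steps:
o = -7 (o = -1 - 6 = -7)
j(g) = -7*g
((5*1 - 3)*((-4 + 10)/(-1/9 + j(-1))))*E(4) = ((5*1 - 3)*((-4 + 10)/(-1/9 - 7*(-1))))*(-5*4) = ((5 - 3)*(6/(-1*1/9 + 7)))*(-20) = (2*(6/(-1/9 + 7)))*(-20) = (2*(6/(62/9)))*(-20) = (2*(6*(9/62)))*(-20) = (2*(27/31))*(-20) = (54/31)*(-20) = -1080/31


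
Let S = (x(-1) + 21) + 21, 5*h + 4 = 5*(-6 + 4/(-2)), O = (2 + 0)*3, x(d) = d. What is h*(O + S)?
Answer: -2068/5 ≈ -413.60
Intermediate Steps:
O = 6 (O = 2*3 = 6)
h = -44/5 (h = -⅘ + (5*(-6 + 4/(-2)))/5 = -⅘ + (5*(-6 + 4*(-½)))/5 = -⅘ + (5*(-6 - 2))/5 = -⅘ + (5*(-8))/5 = -⅘ + (⅕)*(-40) = -⅘ - 8 = -44/5 ≈ -8.8000)
S = 41 (S = (-1 + 21) + 21 = 20 + 21 = 41)
h*(O + S) = -44*(6 + 41)/5 = -44/5*47 = -2068/5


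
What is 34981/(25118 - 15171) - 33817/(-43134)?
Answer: 263606879/61293414 ≈ 4.3007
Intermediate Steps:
34981/(25118 - 15171) - 33817/(-43134) = 34981/9947 - 33817*(-1/43134) = 34981*(1/9947) + 4831/6162 = 34981/9947 + 4831/6162 = 263606879/61293414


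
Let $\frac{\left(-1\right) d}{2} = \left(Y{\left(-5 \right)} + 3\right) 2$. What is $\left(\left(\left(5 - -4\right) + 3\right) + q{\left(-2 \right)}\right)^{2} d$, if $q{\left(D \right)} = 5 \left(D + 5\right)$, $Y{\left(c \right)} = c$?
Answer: $5832$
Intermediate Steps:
$q{\left(D \right)} = 25 + 5 D$ ($q{\left(D \right)} = 5 \left(5 + D\right) = 25 + 5 D$)
$d = 8$ ($d = - 2 \left(-5 + 3\right) 2 = - 2 \left(\left(-2\right) 2\right) = \left(-2\right) \left(-4\right) = 8$)
$\left(\left(\left(5 - -4\right) + 3\right) + q{\left(-2 \right)}\right)^{2} d = \left(\left(\left(5 - -4\right) + 3\right) + \left(25 + 5 \left(-2\right)\right)\right)^{2} \cdot 8 = \left(\left(\left(5 + 4\right) + 3\right) + \left(25 - 10\right)\right)^{2} \cdot 8 = \left(\left(9 + 3\right) + 15\right)^{2} \cdot 8 = \left(12 + 15\right)^{2} \cdot 8 = 27^{2} \cdot 8 = 729 \cdot 8 = 5832$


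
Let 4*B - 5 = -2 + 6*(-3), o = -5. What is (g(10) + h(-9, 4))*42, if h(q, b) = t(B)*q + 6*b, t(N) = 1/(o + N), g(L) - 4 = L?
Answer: 8196/5 ≈ 1639.2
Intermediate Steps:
g(L) = 4 + L
B = -15/4 (B = 5/4 + (-2 + 6*(-3))/4 = 5/4 + (-2 - 18)/4 = 5/4 + (¼)*(-20) = 5/4 - 5 = -15/4 ≈ -3.7500)
t(N) = 1/(-5 + N)
h(q, b) = 6*b - 4*q/35 (h(q, b) = q/(-5 - 15/4) + 6*b = q/(-35/4) + 6*b = -4*q/35 + 6*b = 6*b - 4*q/35)
(g(10) + h(-9, 4))*42 = ((4 + 10) + (6*4 - 4/35*(-9)))*42 = (14 + (24 + 36/35))*42 = (14 + 876/35)*42 = (1366/35)*42 = 8196/5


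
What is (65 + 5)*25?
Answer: 1750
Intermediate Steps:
(65 + 5)*25 = 70*25 = 1750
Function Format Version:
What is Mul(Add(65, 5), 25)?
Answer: 1750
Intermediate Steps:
Mul(Add(65, 5), 25) = Mul(70, 25) = 1750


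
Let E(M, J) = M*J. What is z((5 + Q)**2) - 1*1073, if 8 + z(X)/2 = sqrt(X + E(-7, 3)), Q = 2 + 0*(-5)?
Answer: -1089 + 4*sqrt(7) ≈ -1078.4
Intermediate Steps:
E(M, J) = J*M
Q = 2 (Q = 2 + 0 = 2)
z(X) = -16 + 2*sqrt(-21 + X) (z(X) = -16 + 2*sqrt(X + 3*(-7)) = -16 + 2*sqrt(X - 21) = -16 + 2*sqrt(-21 + X))
z((5 + Q)**2) - 1*1073 = (-16 + 2*sqrt(-21 + (5 + 2)**2)) - 1*1073 = (-16 + 2*sqrt(-21 + 7**2)) - 1073 = (-16 + 2*sqrt(-21 + 49)) - 1073 = (-16 + 2*sqrt(28)) - 1073 = (-16 + 2*(2*sqrt(7))) - 1073 = (-16 + 4*sqrt(7)) - 1073 = -1089 + 4*sqrt(7)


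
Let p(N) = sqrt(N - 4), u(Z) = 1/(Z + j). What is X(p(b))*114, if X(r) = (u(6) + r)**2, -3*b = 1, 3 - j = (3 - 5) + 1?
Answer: -24643/50 + 38*I*sqrt(39)/5 ≈ -492.86 + 47.462*I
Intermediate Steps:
j = 4 (j = 3 - ((3 - 5) + 1) = 3 - (-2 + 1) = 3 - 1*(-1) = 3 + 1 = 4)
u(Z) = 1/(4 + Z) (u(Z) = 1/(Z + 4) = 1/(4 + Z))
b = -1/3 (b = -1/3*1 = -1/3 ≈ -0.33333)
p(N) = sqrt(-4 + N)
X(r) = (1/10 + r)**2 (X(r) = (1/(4 + 6) + r)**2 = (1/10 + r)**2)
X(p(b))*114 = ((1 + 10*sqrt(-4 - 1/3))**2/100)*114 = ((1 + 10*sqrt(-13/3))**2/100)*114 = ((1 + 10*(I*sqrt(39)/3))**2/100)*114 = ((1 + 10*I*sqrt(39)/3)**2/100)*114 = 57*(1 + 10*I*sqrt(39)/3)**2/50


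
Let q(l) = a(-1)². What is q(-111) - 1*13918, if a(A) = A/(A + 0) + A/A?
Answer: -13914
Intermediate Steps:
a(A) = 2 (a(A) = A/A + 1 = 1 + 1 = 2)
q(l) = 4 (q(l) = 2² = 4)
q(-111) - 1*13918 = 4 - 1*13918 = 4 - 13918 = -13914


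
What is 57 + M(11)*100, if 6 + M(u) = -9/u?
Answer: -6873/11 ≈ -624.82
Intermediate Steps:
M(u) = -6 - 9/u
57 + M(11)*100 = 57 + (-6 - 9/11)*100 = 57 - 75/11*100 = 57 - 7500/11 = -6873/11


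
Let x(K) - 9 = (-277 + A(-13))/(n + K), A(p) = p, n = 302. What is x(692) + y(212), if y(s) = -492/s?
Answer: 168253/26341 ≈ 6.3875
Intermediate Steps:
x(K) = 9 - 290/(302 + K) (x(K) = 9 + (-277 - 13)/(302 + K) = 9 - 290/(302 + K))
x(692) + y(212) = (2428 + 9*692)/(302 + 692) - 492/212 = (2428 + 6228)/994 - 492*1/212 = (1/994)*8656 - 123/53 = 4328/497 - 123/53 = 168253/26341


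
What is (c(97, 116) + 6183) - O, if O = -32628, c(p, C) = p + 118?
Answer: 39026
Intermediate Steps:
c(p, C) = 118 + p
(c(97, 116) + 6183) - O = ((118 + 97) + 6183) - 1*(-32628) = (215 + 6183) + 32628 = 6398 + 32628 = 39026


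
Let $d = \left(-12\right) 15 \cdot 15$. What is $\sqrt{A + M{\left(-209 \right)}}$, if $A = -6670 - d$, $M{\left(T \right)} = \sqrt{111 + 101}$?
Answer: $\sqrt{-3970 + 2 \sqrt{53}} \approx 62.892 i$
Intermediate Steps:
$M{\left(T \right)} = 2 \sqrt{53}$ ($M{\left(T \right)} = \sqrt{212} = 2 \sqrt{53}$)
$d = -2700$ ($d = \left(-180\right) 15 = -2700$)
$A = -3970$ ($A = -6670 - -2700 = -6670 + 2700 = -3970$)
$\sqrt{A + M{\left(-209 \right)}} = \sqrt{-3970 + 2 \sqrt{53}}$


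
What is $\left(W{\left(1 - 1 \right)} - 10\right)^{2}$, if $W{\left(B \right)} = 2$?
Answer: $64$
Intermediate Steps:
$\left(W{\left(1 - 1 \right)} - 10\right)^{2} = \left(2 - 10\right)^{2} = \left(-8\right)^{2} = 64$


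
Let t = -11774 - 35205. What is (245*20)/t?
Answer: -4900/46979 ≈ -0.10430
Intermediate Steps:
t = -46979
(245*20)/t = (245*20)/(-46979) = 4900*(-1/46979) = -4900/46979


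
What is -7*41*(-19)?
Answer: 5453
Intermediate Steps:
-7*41*(-19) = -287*(-19) = 5453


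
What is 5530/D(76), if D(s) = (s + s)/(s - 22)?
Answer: 74655/38 ≈ 1964.6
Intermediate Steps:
D(s) = 2*s/(-22 + s) (D(s) = (2*s)/(-22 + s) = 2*s/(-22 + s))
5530/D(76) = 5530/((2*76/(-22 + 76))) = 5530/((2*76/54)) = 5530/((2*76*(1/54))) = 5530/(76/27) = 5530*(27/76) = 74655/38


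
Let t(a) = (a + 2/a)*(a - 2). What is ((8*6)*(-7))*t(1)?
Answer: 1008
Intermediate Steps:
t(a) = (-2 + a)*(a + 2/a) (t(a) = (a + 2/a)*(-2 + a) = (-2 + a)*(a + 2/a))
((8*6)*(-7))*t(1) = ((8*6)*(-7))*(2 + 1**2 - 4/1 - 2*1) = (48*(-7))*(2 + 1 - 4*1 - 2) = -336*(2 + 1 - 4 - 2) = -336*(-3) = 1008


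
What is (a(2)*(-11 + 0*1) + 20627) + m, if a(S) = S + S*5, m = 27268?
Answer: 47763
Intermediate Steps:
a(S) = 6*S (a(S) = S + 5*S = 6*S)
(a(2)*(-11 + 0*1) + 20627) + m = ((6*2)*(-11 + 0*1) + 20627) + 27268 = (12*(-11 + 0) + 20627) + 27268 = (12*(-11) + 20627) + 27268 = (-132 + 20627) + 27268 = 20495 + 27268 = 47763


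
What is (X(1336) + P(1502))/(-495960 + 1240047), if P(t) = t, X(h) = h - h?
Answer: 1502/744087 ≈ 0.0020186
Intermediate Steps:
X(h) = 0
(X(1336) + P(1502))/(-495960 + 1240047) = (0 + 1502)/(-495960 + 1240047) = 1502/744087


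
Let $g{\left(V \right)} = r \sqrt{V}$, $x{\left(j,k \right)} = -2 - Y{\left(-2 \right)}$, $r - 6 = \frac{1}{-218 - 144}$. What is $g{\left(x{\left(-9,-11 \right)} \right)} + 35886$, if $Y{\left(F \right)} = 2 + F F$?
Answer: $35886 + \frac{2171 i \sqrt{2}}{181} \approx 35886.0 + 16.963 i$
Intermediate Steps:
$Y{\left(F \right)} = 2 + F^{2}$
$r = \frac{2171}{362}$ ($r = 6 + \frac{1}{-218 - 144} = 6 + \frac{1}{-362} = 6 - \frac{1}{362} = \frac{2171}{362} \approx 5.9972$)
$x{\left(j,k \right)} = -8$ ($x{\left(j,k \right)} = -2 - \left(2 + \left(-2\right)^{2}\right) = -2 - \left(2 + 4\right) = -2 - 6 = -8$)
$g{\left(V \right)} = \frac{2171 \sqrt{V}}{362}$
$g{\left(x{\left(-9,-11 \right)} \right)} + 35886 = \frac{2171 \sqrt{-8}}{362} + 35886 = \frac{2171 \cdot 2 i \sqrt{2}}{362} + 35886 = \frac{2171 i \sqrt{2}}{181} + 35886 = 35886 + \frac{2171 i \sqrt{2}}{181}$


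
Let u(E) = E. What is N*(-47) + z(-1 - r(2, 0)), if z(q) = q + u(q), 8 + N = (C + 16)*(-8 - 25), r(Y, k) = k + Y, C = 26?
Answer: 65512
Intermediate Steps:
r(Y, k) = Y + k
N = -1394 (N = -8 + (26 + 16)*(-8 - 25) = -8 + 42*(-33) = -8 - 1386 = -1394)
z(q) = 2*q (z(q) = q + q = 2*q)
N*(-47) + z(-1 - r(2, 0)) = -1394*(-47) + 2*(-1 - (2 + 0)) = 65518 + 2*(-1 - 1*2) = 65518 + 2*(-1 - 2) = 65518 + 2*(-3) = 65518 - 6 = 65512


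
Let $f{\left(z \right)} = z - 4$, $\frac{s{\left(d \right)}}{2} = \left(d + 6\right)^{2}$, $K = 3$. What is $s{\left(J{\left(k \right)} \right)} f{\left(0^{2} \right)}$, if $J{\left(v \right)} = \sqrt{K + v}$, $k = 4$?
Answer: $-344 - 96 \sqrt{7} \approx -597.99$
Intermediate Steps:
$J{\left(v \right)} = \sqrt{3 + v}$
$s{\left(d \right)} = 2 \left(6 + d\right)^{2}$ ($s{\left(d \right)} = 2 \left(d + 6\right)^{2} = 2 \left(6 + d\right)^{2}$)
$f{\left(z \right)} = -4 + z$ ($f{\left(z \right)} = z - 4 = -4 + z$)
$s{\left(J{\left(k \right)} \right)} f{\left(0^{2} \right)} = 2 \left(6 + \sqrt{3 + 4}\right)^{2} \left(-4 + 0^{2}\right) = 2 \left(6 + \sqrt{7}\right)^{2} \left(-4 + 0\right) = 2 \left(6 + \sqrt{7}\right)^{2} \left(-4\right) = - 8 \left(6 + \sqrt{7}\right)^{2}$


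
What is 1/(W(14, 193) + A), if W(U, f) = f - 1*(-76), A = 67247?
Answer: 1/67516 ≈ 1.4811e-5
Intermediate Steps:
W(U, f) = 76 + f (W(U, f) = f + 76 = 76 + f)
1/(W(14, 193) + A) = 1/((76 + 193) + 67247) = 1/(269 + 67247) = 1/67516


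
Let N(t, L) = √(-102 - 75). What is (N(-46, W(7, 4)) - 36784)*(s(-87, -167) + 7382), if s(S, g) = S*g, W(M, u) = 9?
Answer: -805974224 + 21911*I*√177 ≈ -8.0597e+8 + 2.9151e+5*I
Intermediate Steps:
N(t, L) = I*√177 (N(t, L) = √(-177) = I*√177)
(N(-46, W(7, 4)) - 36784)*(s(-87, -167) + 7382) = (I*√177 - 36784)*(-87*(-167) + 7382) = (-36784 + I*√177)*(14529 + 7382) = (-36784 + I*√177)*21911 = -805974224 + 21911*I*√177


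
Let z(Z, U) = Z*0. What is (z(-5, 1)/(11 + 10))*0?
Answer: 0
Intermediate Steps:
z(Z, U) = 0
(z(-5, 1)/(11 + 10))*0 = (0/(11 + 10))*0 = (0/21)*0 = (0*(1/21))*0 = 0*0 = 0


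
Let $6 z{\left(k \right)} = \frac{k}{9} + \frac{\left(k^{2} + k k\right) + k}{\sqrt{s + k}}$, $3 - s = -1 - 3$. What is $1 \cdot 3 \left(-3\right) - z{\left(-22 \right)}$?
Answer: $- \frac{232}{27} + \frac{473 i \sqrt{15}}{45} \approx -8.5926 + 40.709 i$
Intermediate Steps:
$s = 7$ ($s = 3 - \left(-1 - 3\right) = 3 - -4 = 3 + 4 = 7$)
$z{\left(k \right)} = \frac{k}{54} + \frac{k + 2 k^{2}}{6 \sqrt{7 + k}}$ ($z{\left(k \right)} = \frac{\frac{k}{9} + \frac{\left(k^{2} + k k\right) + k}{\sqrt{7 + k}}}{6} = \frac{k \frac{1}{9} + \frac{\left(k^{2} + k^{2}\right) + k}{\sqrt{7 + k}}}{6} = \frac{\frac{k}{9} + \frac{2 k^{2} + k}{\sqrt{7 + k}}}{6} = \frac{\frac{k}{9} + \frac{k + 2 k^{2}}{\sqrt{7 + k}}}{6} = \frac{k}{54} + \frac{k + 2 k^{2}}{6 \sqrt{7 + k}}$)
$1 \cdot 3 \left(-3\right) - z{\left(-22 \right)} = 1 \cdot 3 \left(-3\right) - \frac{1}{54} \left(-22\right) \frac{1}{\sqrt{7 - 22}} \left(9 + \sqrt{7 - 22} + 18 \left(-22\right)\right) = 3 \left(-3\right) - \frac{1}{54} \left(-22\right) \frac{1}{\sqrt{-15}} \left(9 + \sqrt{-15} - 396\right) = -9 - \frac{1}{54} \left(-22\right) \left(- \frac{i \sqrt{15}}{15}\right) \left(9 + i \sqrt{15} - 396\right) = -9 - \frac{1}{54} \left(-22\right) \left(- \frac{i \sqrt{15}}{15}\right) \left(-387 + i \sqrt{15}\right) = -9 - \frac{11 i \sqrt{15} \left(-387 + i \sqrt{15}\right)}{405}$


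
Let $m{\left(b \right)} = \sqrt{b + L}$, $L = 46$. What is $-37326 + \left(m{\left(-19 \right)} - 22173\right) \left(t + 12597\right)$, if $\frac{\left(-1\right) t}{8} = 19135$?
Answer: $3114892233 - 421449 \sqrt{3} \approx 3.1142 \cdot 10^{9}$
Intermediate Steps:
$t = -153080$ ($t = \left(-8\right) 19135 = -153080$)
$m{\left(b \right)} = \sqrt{46 + b}$ ($m{\left(b \right)} = \sqrt{b + 46} = \sqrt{46 + b}$)
$-37326 + \left(m{\left(-19 \right)} - 22173\right) \left(t + 12597\right) = -37326 + \left(\sqrt{46 - 19} - 22173\right) \left(-153080 + 12597\right) = -37326 + \left(\sqrt{27} - 22173\right) \left(-140483\right) = -37326 + \left(3 \sqrt{3} - 22173\right) \left(-140483\right) = -37326 + \left(-22173 + 3 \sqrt{3}\right) \left(-140483\right) = -37326 + \left(3114929559 - 421449 \sqrt{3}\right) = 3114892233 - 421449 \sqrt{3}$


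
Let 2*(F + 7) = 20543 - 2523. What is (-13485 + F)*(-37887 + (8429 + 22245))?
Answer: 32328666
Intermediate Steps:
F = 9003 (F = -7 + (20543 - 2523)/2 = -7 + (1/2)*18020 = -7 + 9010 = 9003)
(-13485 + F)*(-37887 + (8429 + 22245)) = (-13485 + 9003)*(-37887 + (8429 + 22245)) = -4482*(-37887 + 30674) = -4482*(-7213) = 32328666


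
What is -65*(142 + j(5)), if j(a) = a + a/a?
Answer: -9620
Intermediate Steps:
j(a) = 1 + a (j(a) = a + 1 = 1 + a)
-65*(142 + j(5)) = -65*(142 + (1 + 5)) = -65*(142 + 6) = -65*148 = -9620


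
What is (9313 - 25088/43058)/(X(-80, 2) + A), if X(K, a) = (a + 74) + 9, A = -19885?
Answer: -22276337/47363800 ≈ -0.47032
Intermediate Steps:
X(K, a) = 83 + a (X(K, a) = (74 + a) + 9 = 83 + a)
(9313 - 25088/43058)/(X(-80, 2) + A) = (9313 - 25088/43058)/((83 + 2) - 19885) = (9313 - 25088*1/43058)/(85 - 19885) = (9313 - 12544/21529)/(-19800) = (200487033/21529)*(-1/19800) = -22276337/47363800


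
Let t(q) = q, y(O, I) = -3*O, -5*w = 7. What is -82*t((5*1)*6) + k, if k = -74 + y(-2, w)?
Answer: -2528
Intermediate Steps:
w = -7/5 (w = -⅕*7 = -7/5 ≈ -1.4000)
k = -68 (k = -74 - 3*(-2) = -74 + 6 = -68)
-82*t((5*1)*6) + k = -82*5*1*6 - 68 = -410*6 - 68 = -82*30 - 68 = -2460 - 68 = -2528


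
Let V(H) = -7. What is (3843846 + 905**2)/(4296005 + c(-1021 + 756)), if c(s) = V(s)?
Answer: 4662871/4295998 ≈ 1.0854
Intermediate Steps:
c(s) = -7
(3843846 + 905**2)/(4296005 + c(-1021 + 756)) = (3843846 + 905**2)/(4296005 - 7) = (3843846 + 819025)/4295998 = 4662871*(1/4295998) = 4662871/4295998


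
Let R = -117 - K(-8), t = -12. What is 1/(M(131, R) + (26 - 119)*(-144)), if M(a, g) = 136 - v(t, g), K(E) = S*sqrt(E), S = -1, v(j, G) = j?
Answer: 1/13540 ≈ 7.3855e-5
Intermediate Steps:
K(E) = -sqrt(E)
R = -117 + 2*I*sqrt(2) (R = -117 - (-1)*sqrt(-8) = -117 - (-1)*2*I*sqrt(2) = -117 - (-2)*I*sqrt(2) = -117 + 2*I*sqrt(2) ≈ -117.0 + 2.8284*I)
M(a, g) = 148 (M(a, g) = 136 - 1*(-12) = 136 + 12 = 148)
1/(M(131, R) + (26 - 119)*(-144)) = 1/(148 + (26 - 119)*(-144)) = 1/(148 - 93*(-144)) = 1/(148 + 13392) = 1/13540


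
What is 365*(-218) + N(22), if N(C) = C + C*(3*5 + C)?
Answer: -78734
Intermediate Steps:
N(C) = C + C*(15 + C)
365*(-218) + N(22) = 365*(-218) + 22*(16 + 22) = -79570 + 22*38 = -79570 + 836 = -78734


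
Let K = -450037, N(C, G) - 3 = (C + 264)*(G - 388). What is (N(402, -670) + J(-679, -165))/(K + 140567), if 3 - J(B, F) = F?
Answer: 704457/309470 ≈ 2.2763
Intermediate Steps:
J(B, F) = 3 - F
N(C, G) = 3 + (-388 + G)*(264 + C) (N(C, G) = 3 + (C + 264)*(G - 388) = 3 + (264 + C)*(-388 + G) = 3 + (-388 + G)*(264 + C))
(N(402, -670) + J(-679, -165))/(K + 140567) = ((-102429 - 388*402 + 264*(-670) + 402*(-670)) + (3 - 1*(-165)))/(-450037 + 140567) = ((-102429 - 155976 - 176880 - 269340) + (3 + 165))/(-309470) = (-704625 + 168)*(-1/309470) = -704457*(-1/309470) = 704457/309470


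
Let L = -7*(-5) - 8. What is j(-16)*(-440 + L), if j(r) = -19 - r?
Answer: 1239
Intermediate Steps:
L = 27 (L = 35 - 8 = 27)
j(-16)*(-440 + L) = (-19 - 1*(-16))*(-440 + 27) = (-19 + 16)*(-413) = -3*(-413) = 1239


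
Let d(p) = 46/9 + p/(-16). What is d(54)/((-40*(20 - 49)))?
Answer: 25/16704 ≈ 0.0014966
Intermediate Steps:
d(p) = 46/9 - p/16 (d(p) = 46*(⅑) + p*(-1/16) = 46/9 - p/16)
d(54)/((-40*(20 - 49))) = (46/9 - 1/16*54)/((-40*(20 - 49))) = (46/9 - 27/8)/((-40*(-29))) = (125/72)/1160 = (125/72)*(1/1160) = 25/16704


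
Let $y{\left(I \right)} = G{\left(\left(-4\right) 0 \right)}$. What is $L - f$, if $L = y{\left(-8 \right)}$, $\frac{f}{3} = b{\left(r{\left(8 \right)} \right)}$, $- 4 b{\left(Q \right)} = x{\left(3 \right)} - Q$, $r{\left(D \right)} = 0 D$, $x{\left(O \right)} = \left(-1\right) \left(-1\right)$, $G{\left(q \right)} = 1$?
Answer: $\frac{7}{4} \approx 1.75$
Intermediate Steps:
$x{\left(O \right)} = 1$
$r{\left(D \right)} = 0$
$y{\left(I \right)} = 1$
$b{\left(Q \right)} = - \frac{1}{4} + \frac{Q}{4}$ ($b{\left(Q \right)} = - \frac{1 - Q}{4} = - \frac{1}{4} + \frac{Q}{4}$)
$f = - \frac{3}{4}$ ($f = 3 \left(- \frac{1}{4} + \frac{1}{4} \cdot 0\right) = 3 \left(- \frac{1}{4} + 0\right) = 3 \left(- \frac{1}{4}\right) = - \frac{3}{4} \approx -0.75$)
$L = 1$
$L - f = 1 - - \frac{3}{4} = 1 + \frac{3}{4} = \frac{7}{4}$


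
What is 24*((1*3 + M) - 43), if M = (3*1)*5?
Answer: -600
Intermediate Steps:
M = 15 (M = 3*5 = 15)
24*((1*3 + M) - 43) = 24*((1*3 + 15) - 43) = 24*((3 + 15) - 43) = 24*(18 - 43) = 24*(-25) = -600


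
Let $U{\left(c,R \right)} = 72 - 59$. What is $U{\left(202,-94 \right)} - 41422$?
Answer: $-41409$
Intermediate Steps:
$U{\left(c,R \right)} = 13$ ($U{\left(c,R \right)} = 72 - 59 = 13$)
$U{\left(202,-94 \right)} - 41422 = 13 - 41422 = -41409$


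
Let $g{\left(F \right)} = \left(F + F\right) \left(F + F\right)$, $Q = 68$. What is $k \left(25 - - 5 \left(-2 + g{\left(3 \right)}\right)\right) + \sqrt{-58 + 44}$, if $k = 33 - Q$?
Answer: $-6825 + i \sqrt{14} \approx -6825.0 + 3.7417 i$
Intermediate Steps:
$g{\left(F \right)} = 4 F^{2}$ ($g{\left(F \right)} = 2 F 2 F = 4 F^{2}$)
$k = -35$ ($k = 33 - 68 = -35$)
$k \left(25 - - 5 \left(-2 + g{\left(3 \right)}\right)\right) + \sqrt{-58 + 44} = - 35 \left(25 - - 5 \left(-2 + 4 \cdot 3^{2}\right)\right) + \sqrt{-58 + 44} = - 35 \left(25 - - 5 \left(-2 + 4 \cdot 9\right)\right) + \sqrt{-14} = - 35 \left(25 - - 5 \left(-2 + 36\right)\right) + i \sqrt{14} = - 35 \left(25 - \left(-5\right) 34\right) + i \sqrt{14} = - 35 \left(25 - -170\right) + i \sqrt{14} = - 35 \left(25 + 170\right) + i \sqrt{14} = \left(-35\right) 195 + i \sqrt{14} = -6825 + i \sqrt{14}$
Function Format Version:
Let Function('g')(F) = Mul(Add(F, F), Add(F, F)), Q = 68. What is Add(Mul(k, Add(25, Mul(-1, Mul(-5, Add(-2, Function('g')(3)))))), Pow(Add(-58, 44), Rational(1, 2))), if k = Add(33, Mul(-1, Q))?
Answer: Add(-6825, Mul(I, Pow(14, Rational(1, 2)))) ≈ Add(-6825.0, Mul(3.7417, I))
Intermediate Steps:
Function('g')(F) = Mul(4, Pow(F, 2)) (Function('g')(F) = Mul(Mul(2, F), Mul(2, F)) = Mul(4, Pow(F, 2)))
k = -35 (k = Add(33, Mul(-1, 68)) = Add(33, -68) = -35)
Add(Mul(k, Add(25, Mul(-1, Mul(-5, Add(-2, Function('g')(3)))))), Pow(Add(-58, 44), Rational(1, 2))) = Add(Mul(-35, Add(25, Mul(-1, Mul(-5, Add(-2, Mul(4, Pow(3, 2))))))), Pow(Add(-58, 44), Rational(1, 2))) = Add(Mul(-35, Add(25, Mul(-1, Mul(-5, Add(-2, Mul(4, 9)))))), Pow(-14, Rational(1, 2))) = Add(Mul(-35, Add(25, Mul(-1, Mul(-5, Add(-2, 36))))), Mul(I, Pow(14, Rational(1, 2)))) = Add(Mul(-35, Add(25, Mul(-1, Mul(-5, 34)))), Mul(I, Pow(14, Rational(1, 2)))) = Add(Mul(-35, Add(25, Mul(-1, -170))), Mul(I, Pow(14, Rational(1, 2)))) = Add(Mul(-35, Add(25, 170)), Mul(I, Pow(14, Rational(1, 2)))) = Add(Mul(-35, 195), Mul(I, Pow(14, Rational(1, 2)))) = Add(-6825, Mul(I, Pow(14, Rational(1, 2))))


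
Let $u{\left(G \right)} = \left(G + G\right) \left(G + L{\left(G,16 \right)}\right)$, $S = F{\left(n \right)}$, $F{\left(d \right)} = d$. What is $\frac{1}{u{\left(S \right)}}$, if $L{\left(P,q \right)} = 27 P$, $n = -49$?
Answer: $\frac{1}{134456} \approx 7.4374 \cdot 10^{-6}$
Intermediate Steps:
$S = -49$
$u{\left(G \right)} = 56 G^{2}$ ($u{\left(G \right)} = \left(G + G\right) \left(G + 27 G\right) = 2 G 28 G = 56 G^{2}$)
$\frac{1}{u{\left(S \right)}} = \frac{1}{56 \left(-49\right)^{2}} = \frac{1}{56 \cdot 2401} = \frac{1}{134456}$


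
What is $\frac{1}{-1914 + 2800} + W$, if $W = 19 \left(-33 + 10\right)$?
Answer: $- \frac{387181}{886} \approx -437.0$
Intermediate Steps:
$W = -437$ ($W = 19 \left(-23\right) = -437$)
$\frac{1}{-1914 + 2800} + W = \frac{1}{-1914 + 2800} - 437 = \frac{1}{886} - 437 = - \frac{387181}{886}$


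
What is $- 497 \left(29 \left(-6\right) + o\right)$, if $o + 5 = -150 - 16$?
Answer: $171465$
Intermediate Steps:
$o = -171$ ($o = -5 - 166 = -171$)
$- 497 \left(29 \left(-6\right) + o\right) = - 497 \left(29 \left(-6\right) - 171\right) = - 497 \left(-174 - 171\right) = \left(-497\right) \left(-345\right) = 171465$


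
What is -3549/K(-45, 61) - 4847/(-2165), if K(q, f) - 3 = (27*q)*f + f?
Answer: 366608782/160320415 ≈ 2.2867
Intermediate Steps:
K(q, f) = 3 + f + 27*f*q (K(q, f) = 3 + ((27*q)*f + f) = 3 + (27*f*q + f) = 3 + (f + 27*f*q) = 3 + f + 27*f*q)
-3549/K(-45, 61) - 4847/(-2165) = -3549/(3 + 61 + 27*61*(-45)) - 4847/(-2165) = -3549/(3 + 61 - 74115) - 4847*(-1/2165) = -3549/(-74051) + 4847/2165 = -3549*(-1/74051) + 4847/2165 = 3549/74051 + 4847/2165 = 366608782/160320415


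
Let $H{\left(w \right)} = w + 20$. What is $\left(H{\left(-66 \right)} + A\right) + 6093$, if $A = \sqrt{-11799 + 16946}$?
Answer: $6047 + \sqrt{5147} \approx 6118.7$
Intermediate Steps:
$H{\left(w \right)} = 20 + w$
$A = \sqrt{5147} \approx 71.743$
$\left(H{\left(-66 \right)} + A\right) + 6093 = \left(\left(20 - 66\right) + \sqrt{5147}\right) + 6093 = \left(-46 + \sqrt{5147}\right) + 6093 = 6047 + \sqrt{5147}$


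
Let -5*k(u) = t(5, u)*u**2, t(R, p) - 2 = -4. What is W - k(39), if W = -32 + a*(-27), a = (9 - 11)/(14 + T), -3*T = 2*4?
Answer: -54029/85 ≈ -635.63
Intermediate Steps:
T = -8/3 (T = -2*4/3 = -1/3*8 = -8/3 ≈ -2.6667)
a = -3/17 (a = (9 - 11)/(14 - 8/3) = -2/34/3 = -2*3/34 = -3/17 ≈ -0.17647)
t(R, p) = -2 (t(R, p) = 2 - 4 = -2)
W = -463/17 (W = -32 - 3/17*(-27) = -32 + 81/17 = -463/17 ≈ -27.235)
k(u) = 2*u**2/5 (k(u) = -(-2)*u**2/5 = 2*u**2/5)
W - k(39) = -463/17 - 2*39**2/5 = -463/17 - 2*1521/5 = -463/17 - 1*3042/5 = -463/17 - 3042/5 = -54029/85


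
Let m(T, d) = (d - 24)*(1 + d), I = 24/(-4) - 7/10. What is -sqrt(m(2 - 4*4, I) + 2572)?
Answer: -sqrt(274699)/10 ≈ -52.412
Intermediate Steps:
I = -67/10 (I = 24*(-1/4) - 7*1/10 = -6 - 7/10 = -67/10 ≈ -6.7000)
m(T, d) = (1 + d)*(-24 + d) (m(T, d) = (-24 + d)*(1 + d) = (1 + d)*(-24 + d))
-sqrt(m(2 - 4*4, I) + 2572) = -sqrt((-24 + (-67/10)**2 - 23*(-67/10)) + 2572) = -sqrt((-24 + 4489/100 + 1541/10) + 2572) = -sqrt(17499/100 + 2572) = -sqrt(274699/100) = -sqrt(274699)/10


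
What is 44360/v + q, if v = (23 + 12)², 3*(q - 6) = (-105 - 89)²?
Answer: 9251846/735 ≈ 12588.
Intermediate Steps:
q = 37654/3 (q = 6 + (-105 - 89)²/3 = 6 + (⅓)*(-194)² = 6 + (⅓)*37636 = 6 + 37636/3 = 37654/3 ≈ 12551.)
v = 1225 (v = 35² = 1225)
44360/v + q = 44360/1225 + 37654/3 = 44360*(1/1225) + 37654/3 = 8872/245 + 37654/3 = 9251846/735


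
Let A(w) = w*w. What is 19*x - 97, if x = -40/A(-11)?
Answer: -12497/121 ≈ -103.28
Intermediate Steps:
A(w) = w²
x = -40/121 (x = -40/((-11)²) = -40/121 ≈ -0.33058)
19*x - 97 = 19*(-40/121) - 97 = -760/121 - 97 = -12497/121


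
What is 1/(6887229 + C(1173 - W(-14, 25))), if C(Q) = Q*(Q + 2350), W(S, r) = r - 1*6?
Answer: 1/10930845 ≈ 9.1484e-8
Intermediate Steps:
W(S, r) = -6 + r (W(S, r) = r - 6 = -6 + r)
C(Q) = Q*(2350 + Q)
1/(6887229 + C(1173 - W(-14, 25))) = 1/(6887229 + (1173 - (-6 + 25))*(2350 + (1173 - (-6 + 25)))) = 1/(6887229 + (1173 - 1*19)*(2350 + (1173 - 1*19))) = 1/(6887229 + (1173 - 19)*(2350 + (1173 - 19))) = 1/(6887229 + 1154*(2350 + 1154)) = 1/(6887229 + 1154*3504) = 1/(6887229 + 4043616) = 1/10930845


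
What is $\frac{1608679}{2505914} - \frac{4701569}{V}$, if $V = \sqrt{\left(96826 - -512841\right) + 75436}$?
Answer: $\frac{1608679}{2505914} - \frac{4701569 \sqrt{685103}}{685103} \approx -5679.6$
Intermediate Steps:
$V = \sqrt{685103}$ ($V = \sqrt{\left(96826 + 512841\right) + 75436} = \sqrt{609667 + 75436} = \sqrt{685103} \approx 827.71$)
$\frac{1608679}{2505914} - \frac{4701569}{V} = \frac{1608679}{2505914} - \frac{4701569}{\sqrt{685103}} = 1608679 \cdot \frac{1}{2505914} - 4701569 \frac{\sqrt{685103}}{685103} = \frac{1608679}{2505914} - \frac{4701569 \sqrt{685103}}{685103}$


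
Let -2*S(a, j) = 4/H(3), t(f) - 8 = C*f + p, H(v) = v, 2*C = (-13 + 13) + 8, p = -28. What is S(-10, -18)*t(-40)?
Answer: 120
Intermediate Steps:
C = 4 (C = ((-13 + 13) + 8)/2 = (0 + 8)/2 = (½)*8 = 4)
t(f) = -20 + 4*f (t(f) = 8 + (4*f - 28) = 8 + (-28 + 4*f) = -20 + 4*f)
S(a, j) = -⅔ (S(a, j) = -2/3 = -½*4/3 = -⅔)
S(-10, -18)*t(-40) = -2*(-20 + 4*(-40))/3 = -2*(-20 - 160)/3 = -⅔*(-180) = 120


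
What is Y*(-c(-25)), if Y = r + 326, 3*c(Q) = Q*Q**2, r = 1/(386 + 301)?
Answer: 3499421875/2061 ≈ 1.6979e+6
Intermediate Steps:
r = 1/687 ≈ 0.0014556
c(Q) = Q**3/3 (c(Q) = (Q*Q**2)/3 = Q**3/3)
Y = 223963/687 (Y = 1/687 + 326 = 223963/687 ≈ 326.00)
Y*(-c(-25)) = 223963*(-(-25)**3/3)/687 = 223963*(-(-15625)/3)/687 = 223963*(-1*(-15625/3))/687 = (223963/687)*(15625/3) = 3499421875/2061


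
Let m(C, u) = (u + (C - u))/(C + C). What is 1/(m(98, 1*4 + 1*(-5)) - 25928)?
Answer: -2/51855 ≈ -3.8569e-5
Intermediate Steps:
m(C, u) = ½ (m(C, u) = C/((2*C)) = C*(1/(2*C)) = ½)
1/(m(98, 1*4 + 1*(-5)) - 25928) = 1/(½ - 25928) = 1/(-51855/2) = -2/51855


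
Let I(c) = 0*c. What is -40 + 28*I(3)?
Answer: -40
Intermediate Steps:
I(c) = 0
-40 + 28*I(3) = -40 + 28*0 = -40 + 0 = -40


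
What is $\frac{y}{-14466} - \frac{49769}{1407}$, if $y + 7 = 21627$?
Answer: $- \frac{125062949}{3392277} \approx -36.867$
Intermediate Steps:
$y = 21620$ ($y = -7 + 21627 = 21620$)
$\frac{y}{-14466} - \frac{49769}{1407} = \frac{21620}{-14466} - \frac{49769}{1407} = 21620 \left(- \frac{1}{14466}\right) - \frac{49769}{1407} = - \frac{10810}{7233} - \frac{49769}{1407} = - \frac{125062949}{3392277}$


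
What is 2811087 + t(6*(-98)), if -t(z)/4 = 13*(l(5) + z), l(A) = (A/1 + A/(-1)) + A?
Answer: 2841403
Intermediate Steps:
l(A) = A (l(A) = (A*1 + A*(-1)) + A = (A - A) + A = 0 + A = A)
t(z) = -260 - 52*z (t(z) = -52*(5 + z) = -4*(65 + 13*z) = -260 - 52*z)
2811087 + t(6*(-98)) = 2811087 + (-260 - 312*(-98)) = 2811087 + (-260 - 52*(-588)) = 2811087 + (-260 + 30576) = 2811087 + 30316 = 2841403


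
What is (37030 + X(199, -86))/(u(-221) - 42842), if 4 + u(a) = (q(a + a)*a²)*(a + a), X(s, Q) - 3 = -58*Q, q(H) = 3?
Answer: -4669/7200668 ≈ -0.00064841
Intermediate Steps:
X(s, Q) = 3 - 58*Q
u(a) = -4 + 6*a³ (u(a) = -4 + (3*a²)*(a + a) = -4 + (3*a²)*(2*a) = -4 + 6*a³)
(37030 + X(199, -86))/(u(-221) - 42842) = (37030 + (3 - 58*(-86)))/((-4 + 6*(-221)³) - 42842) = (37030 + (3 + 4988))/((-4 + 6*(-10793861)) - 42842) = (37030 + 4991)/((-4 - 64763166) - 42842) = 42021/(-64763170 - 42842) = 42021/(-64806012) = 42021*(-1/64806012) = -4669/7200668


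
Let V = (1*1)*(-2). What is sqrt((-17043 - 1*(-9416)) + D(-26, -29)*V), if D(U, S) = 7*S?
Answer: I*sqrt(7221) ≈ 84.976*I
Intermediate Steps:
V = -2 (V = 1*(-2) = -2)
sqrt((-17043 - 1*(-9416)) + D(-26, -29)*V) = sqrt((-17043 - 1*(-9416)) + (7*(-29))*(-2)) = sqrt((-17043 + 9416) - 203*(-2)) = sqrt(-7627 + 406) = sqrt(-7221) = I*sqrt(7221)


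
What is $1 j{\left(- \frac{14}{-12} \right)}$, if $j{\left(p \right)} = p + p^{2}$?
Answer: $\frac{91}{36} \approx 2.5278$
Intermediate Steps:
$1 j{\left(- \frac{14}{-12} \right)} = 1 - \frac{14}{-12} \left(1 - \frac{14}{-12}\right) = 1 \left(-14\right) \left(- \frac{1}{12}\right) \left(1 - - \frac{7}{6}\right) = 1 \frac{7 \left(1 + \frac{7}{6}\right)}{6} = 1 \cdot \frac{7}{6} \cdot \frac{13}{6} = 1 \cdot \frac{91}{36} = \frac{91}{36}$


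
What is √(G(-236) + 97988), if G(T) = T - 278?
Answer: √97474 ≈ 312.21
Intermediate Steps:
G(T) = -278 + T
√(G(-236) + 97988) = √((-278 - 236) + 97988) = √(-514 + 97988) = √97474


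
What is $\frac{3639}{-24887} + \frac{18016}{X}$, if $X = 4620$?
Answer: $\frac{107888003}{28744485} \approx 3.7533$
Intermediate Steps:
$\frac{3639}{-24887} + \frac{18016}{X} = \frac{3639}{-24887} + \frac{18016}{4620} = 3639 \left(- \frac{1}{24887}\right) + 18016 \cdot \frac{1}{4620} = - \frac{3639}{24887} + \frac{4504}{1155} = \frac{107888003}{28744485}$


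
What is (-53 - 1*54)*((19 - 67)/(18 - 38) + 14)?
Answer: -8774/5 ≈ -1754.8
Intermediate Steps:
(-53 - 1*54)*((19 - 67)/(18 - 38) + 14) = (-53 - 54)*(-48/(-20) + 14) = -107*(-48*(-1/20) + 14) = -107*(12/5 + 14) = -107*82/5 = -8774/5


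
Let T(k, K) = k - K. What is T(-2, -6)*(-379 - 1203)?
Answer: -6328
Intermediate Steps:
T(-2, -6)*(-379 - 1203) = (-2 - 1*(-6))*(-379 - 1203) = (-2 + 6)*(-1582) = 4*(-1582) = -6328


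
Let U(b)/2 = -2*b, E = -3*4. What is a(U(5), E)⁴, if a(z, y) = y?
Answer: 20736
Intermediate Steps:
E = -12
U(b) = -4*b (U(b) = 2*(-2*b) = -4*b)
a(U(5), E)⁴ = (-12)⁴ = 20736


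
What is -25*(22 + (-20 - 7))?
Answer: 125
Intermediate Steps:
-25*(22 + (-20 - 7)) = -25*(22 - 27) = -25*(-5) = 125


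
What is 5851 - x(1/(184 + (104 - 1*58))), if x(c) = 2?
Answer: 5849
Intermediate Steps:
5851 - x(1/(184 + (104 - 1*58))) = 5851 - 1*2 = 5851 - 2 = 5849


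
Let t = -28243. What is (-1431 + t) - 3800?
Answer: -33474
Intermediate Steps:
(-1431 + t) - 3800 = (-1431 - 28243) - 3800 = -29674 - 3800 = -33474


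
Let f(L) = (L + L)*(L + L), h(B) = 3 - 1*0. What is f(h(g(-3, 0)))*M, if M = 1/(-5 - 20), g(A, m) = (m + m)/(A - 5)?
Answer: -36/25 ≈ -1.4400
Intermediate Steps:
g(A, m) = 2*m/(-5 + A) (g(A, m) = (2*m)/(-5 + A) = 2*m/(-5 + A))
h(B) = 3 (h(B) = 3 + 0 = 3)
M = -1/25 (M = 1/(-25) = -1/25 ≈ -0.040000)
f(L) = 4*L² (f(L) = (2*L)*(2*L) = 4*L²)
f(h(g(-3, 0)))*M = (4*3²)*(-1/25) = (4*9)*(-1/25) = 36*(-1/25) = -36/25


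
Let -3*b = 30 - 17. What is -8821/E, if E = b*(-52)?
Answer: -26463/676 ≈ -39.146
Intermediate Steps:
b = -13/3 (b = -(30 - 17)/3 = -⅓*13 = -13/3 ≈ -4.3333)
E = 676/3 (E = -13/3*(-52) = 676/3 ≈ 225.33)
-8821/E = -8821/676/3 = -8821*3/676 = -26463/676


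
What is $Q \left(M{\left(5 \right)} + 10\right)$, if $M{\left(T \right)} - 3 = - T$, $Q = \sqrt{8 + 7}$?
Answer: $8 \sqrt{15} \approx 30.984$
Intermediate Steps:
$Q = \sqrt{15} \approx 3.873$
$M{\left(T \right)} = 3 - T$
$Q \left(M{\left(5 \right)} + 10\right) = \sqrt{15} \left(\left(3 - 5\right) + 10\right) = \sqrt{15} \left(-2 + 10\right) = \sqrt{15} \cdot 8 = 8 \sqrt{15}$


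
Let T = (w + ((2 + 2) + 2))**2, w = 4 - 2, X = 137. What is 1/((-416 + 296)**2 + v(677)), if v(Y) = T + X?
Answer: 1/14601 ≈ 6.8488e-5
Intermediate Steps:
w = 2
T = 64 (T = (2 + ((2 + 2) + 2))**2 = (2 + (4 + 2))**2 = (2 + 6)**2 = 8**2 = 64)
v(Y) = 201 (v(Y) = 64 + 137 = 201)
1/((-416 + 296)**2 + v(677)) = 1/((-416 + 296)**2 + 201) = 1/((-120)**2 + 201) = 1/(14400 + 201) = 1/14601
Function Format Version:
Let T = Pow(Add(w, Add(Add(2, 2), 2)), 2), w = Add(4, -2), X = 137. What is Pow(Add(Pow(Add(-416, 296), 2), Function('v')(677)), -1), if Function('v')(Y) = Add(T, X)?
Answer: Rational(1, 14601) ≈ 6.8488e-5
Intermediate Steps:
w = 2
T = 64 (T = Pow(Add(2, Add(Add(2, 2), 2)), 2) = Pow(Add(2, Add(4, 2)), 2) = Pow(Add(2, 6), 2) = Pow(8, 2) = 64)
Function('v')(Y) = 201 (Function('v')(Y) = Add(64, 137) = 201)
Pow(Add(Pow(Add(-416, 296), 2), Function('v')(677)), -1) = Pow(Add(Pow(Add(-416, 296), 2), 201), -1) = Pow(Add(Pow(-120, 2), 201), -1) = Pow(Add(14400, 201), -1) = Pow(14601, -1) = Rational(1, 14601)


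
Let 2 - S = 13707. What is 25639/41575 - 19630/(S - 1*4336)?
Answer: 1278670449/750054575 ≈ 1.7048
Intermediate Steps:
S = -13705 (S = 2 - 1*13707 = 2 - 13707 = -13705)
25639/41575 - 19630/(S - 1*4336) = 25639/41575 - 19630/(-13705 - 1*4336) = 25639*(1/41575) - 19630/(-13705 - 4336) = 25639/41575 - 19630/(-18041) = 25639/41575 - 19630*(-1/18041) = 25639/41575 + 19630/18041 = 1278670449/750054575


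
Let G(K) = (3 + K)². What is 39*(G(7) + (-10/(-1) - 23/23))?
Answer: 4251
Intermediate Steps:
39*(G(7) + (-10/(-1) - 23/23)) = 39*((3 + 7)² + (-10/(-1) - 23/23)) = 39*(10² + (-10*(-1) - 23*1/23)) = 39*(100 + (10 - 1)) = 39*(100 + 9) = 39*109 = 4251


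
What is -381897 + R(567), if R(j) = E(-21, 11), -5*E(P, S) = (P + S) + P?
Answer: -1909454/5 ≈ -3.8189e+5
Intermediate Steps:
E(P, S) = -2*P/5 - S/5 (E(P, S) = -((P + S) + P)/5 = -(S + 2*P)/5 = -2*P/5 - S/5)
R(j) = 31/5 (R(j) = -⅖*(-21) - ⅕*11 = 42/5 - 11/5 = 31/5)
-381897 + R(567) = -381897 + 31/5 = -1909454/5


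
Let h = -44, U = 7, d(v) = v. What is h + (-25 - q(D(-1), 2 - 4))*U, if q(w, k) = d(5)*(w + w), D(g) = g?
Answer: -149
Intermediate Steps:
q(w, k) = 10*w (q(w, k) = 5*(w + w) = 5*(2*w) = 10*w)
h + (-25 - q(D(-1), 2 - 4))*U = -44 + (-25 - 10*(-1))*7 = -44 + (-25 - 1*(-10))*7 = -44 + (-25 + 10)*7 = -44 - 15*7 = -44 - 105 = -149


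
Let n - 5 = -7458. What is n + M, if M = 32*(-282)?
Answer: -16477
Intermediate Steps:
n = -7453 (n = 5 - 7458 = -7453)
M = -9024
n + M = -7453 - 9024 = -16477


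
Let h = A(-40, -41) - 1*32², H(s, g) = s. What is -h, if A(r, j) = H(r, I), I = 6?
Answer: 1064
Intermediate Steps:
A(r, j) = r
h = -1064 (h = -40 - 1*32² = -40 - 1*1024 = -40 - 1024 = -1064)
-h = -1*(-1064) = 1064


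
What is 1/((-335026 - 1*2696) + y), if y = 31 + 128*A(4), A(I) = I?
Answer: -1/337179 ≈ -2.9658e-6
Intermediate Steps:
y = 543 (y = 31 + 128*4 = 31 + 512 = 543)
1/((-335026 - 1*2696) + y) = 1/((-335026 - 1*2696) + 543) = 1/((-335026 - 2696) + 543) = 1/(-337722 + 543) = 1/(-337179) = -1/337179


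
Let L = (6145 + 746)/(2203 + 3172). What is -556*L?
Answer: -3831396/5375 ≈ -712.82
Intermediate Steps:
L = 6891/5375 ≈ 1.2820
-556*L = -556*6891/5375 = -3831396/5375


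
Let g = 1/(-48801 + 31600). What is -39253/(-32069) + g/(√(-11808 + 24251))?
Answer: 39253/32069 - √12443/214032043 ≈ 1.2240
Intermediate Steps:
g = -1/17201 (g = 1/(-17201) = -1/17201 ≈ -5.8136e-5)
-39253/(-32069) + g/(√(-11808 + 24251)) = -39253/(-32069) - 1/(17201*√(-11808 + 24251)) = -39253*(-1/32069) - √12443/12443/17201 = 39253/32069 - √12443/214032043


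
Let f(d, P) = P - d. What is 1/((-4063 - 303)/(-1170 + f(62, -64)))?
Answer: 648/2183 ≈ 0.29684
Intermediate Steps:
1/((-4063 - 303)/(-1170 + f(62, -64))) = 1/((-4063 - 303)/(-1170 + (-64 - 1*62))) = 1/(-4366/(-1170 + (-64 - 62))) = 1/(-4366/(-1170 - 126)) = 1/(-4366/(-1296)) = 1/(-4366*(-1/1296)) = 1/(2183/648) = 648/2183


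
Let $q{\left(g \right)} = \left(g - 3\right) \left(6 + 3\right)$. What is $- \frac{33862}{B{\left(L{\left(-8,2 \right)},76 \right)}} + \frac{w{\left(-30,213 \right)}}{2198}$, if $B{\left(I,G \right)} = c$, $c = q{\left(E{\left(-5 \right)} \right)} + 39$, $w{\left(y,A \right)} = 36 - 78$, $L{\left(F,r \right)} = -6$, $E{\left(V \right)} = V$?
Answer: $\frac{5316235}{5181} \approx 1026.1$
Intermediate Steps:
$q{\left(g \right)} = -27 + 9 g$ ($q{\left(g \right)} = \left(-3 + g\right) 9 = -27 + 9 g$)
$w{\left(y,A \right)} = -42$ ($w{\left(y,A \right)} = 36 - 78 = -42$)
$c = -33$ ($c = \left(-27 + 9 \left(-5\right)\right) + 39 = \left(-27 - 45\right) + 39 = -72 + 39 = -33$)
$B{\left(I,G \right)} = -33$
$- \frac{33862}{B{\left(L{\left(-8,2 \right)},76 \right)}} + \frac{w{\left(-30,213 \right)}}{2198} = - \frac{33862}{-33} - \frac{42}{2198} = \left(-33862\right) \left(- \frac{1}{33}\right) - \frac{3}{157} = \frac{33862}{33} - \frac{3}{157} = \frac{5316235}{5181}$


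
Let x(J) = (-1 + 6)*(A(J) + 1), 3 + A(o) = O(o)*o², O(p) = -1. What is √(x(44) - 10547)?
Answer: 7*I*√413 ≈ 142.26*I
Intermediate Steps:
A(o) = -3 - o²
x(J) = -10 - 5*J² (x(J) = (-1 + 6)*((-3 - J²) + 1) = 5*(-2 - J²) = -10 - 5*J²)
√(x(44) - 10547) = √((-10 - 5*44²) - 10547) = √((-10 - 5*1936) - 10547) = √((-10 - 9680) - 10547) = √(-9690 - 10547) = √(-20237) = 7*I*√413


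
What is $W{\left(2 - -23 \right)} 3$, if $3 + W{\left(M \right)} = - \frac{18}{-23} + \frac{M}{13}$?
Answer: $- \frac{264}{299} \approx -0.88294$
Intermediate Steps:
$W{\left(M \right)} = - \frac{51}{23} + \frac{M}{13}$ ($W{\left(M \right)} = -3 + \left(- \frac{18}{-23} + \frac{M}{13}\right) = -3 + \left(\left(-18\right) \left(- \frac{1}{23}\right) + M \frac{1}{13}\right) = -3 + \left(\frac{18}{23} + \frac{M}{13}\right) = - \frac{51}{23} + \frac{M}{13}$)
$W{\left(2 - -23 \right)} 3 = \left(- \frac{51}{23} + \frac{2 - -23}{13}\right) 3 = \left(- \frac{51}{23} + \frac{2 + 23}{13}\right) 3 = \left(- \frac{51}{23} + \frac{1}{13} \cdot 25\right) 3 = \left(- \frac{51}{23} + \frac{25}{13}\right) 3 = \left(- \frac{88}{299}\right) 3 = - \frac{264}{299}$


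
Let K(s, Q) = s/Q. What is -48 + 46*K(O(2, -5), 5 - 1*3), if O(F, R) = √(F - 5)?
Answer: -48 + 23*I*√3 ≈ -48.0 + 39.837*I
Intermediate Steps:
O(F, R) = √(-5 + F)
-48 + 46*K(O(2, -5), 5 - 1*3) = -48 + 46*(√(-5 + 2)/(5 - 1*3)) = -48 + 46*(√(-3)/(5 - 3)) = -48 + 46*((I*√3)/2) = -48 + 46*((I*√3)*(½)) = -48 + 46*(I*√3/2) = -48 + 23*I*√3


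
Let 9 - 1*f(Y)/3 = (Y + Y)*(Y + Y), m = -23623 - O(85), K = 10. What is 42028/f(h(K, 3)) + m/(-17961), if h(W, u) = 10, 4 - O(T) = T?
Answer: -242416714/7022751 ≈ -34.519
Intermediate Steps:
O(T) = 4 - T
m = -23542 (m = -23623 - (4 - 1*85) = -23623 - (4 - 85) = -23623 - 1*(-81) = -23623 + 81 = -23542)
f(Y) = 27 - 12*Y² (f(Y) = 27 - 3*(Y + Y)*(Y + Y) = 27 - 3*2*Y*2*Y = 27 - 12*Y²)
42028/f(h(K, 3)) + m/(-17961) = 42028/(27 - 12*10²) - 23542/(-17961) = 42028/(27 - 12*100) - 23542*(-1/17961) = 42028/(27 - 1200) + 23542/17961 = 42028/(-1173) + 23542/17961 = 42028*(-1/1173) + 23542/17961 = -42028/1173 + 23542/17961 = -242416714/7022751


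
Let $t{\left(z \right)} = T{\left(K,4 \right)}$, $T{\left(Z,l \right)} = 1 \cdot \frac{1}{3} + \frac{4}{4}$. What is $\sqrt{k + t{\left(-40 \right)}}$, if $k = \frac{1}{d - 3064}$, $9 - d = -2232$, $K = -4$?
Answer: $\frac{\sqrt{8120541}}{2469} \approx 1.1542$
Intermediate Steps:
$d = 2241$ ($d = 9 - -2232 = 9 + 2232 = 2241$)
$T{\left(Z,l \right)} = \frac{4}{3}$ ($T{\left(Z,l \right)} = 1 \cdot \frac{1}{3} + 4 \cdot \frac{1}{4} = \frac{1}{3} + 1 = \frac{4}{3}$)
$t{\left(z \right)} = \frac{4}{3}$
$k = - \frac{1}{823}$ ($k = \frac{1}{2241 - 3064} = \frac{1}{-823} = - \frac{1}{823} \approx -0.0012151$)
$\sqrt{k + t{\left(-40 \right)}} = \sqrt{- \frac{1}{823} + \frac{4}{3}} = \sqrt{\frac{3289}{2469}} = \frac{\sqrt{8120541}}{2469}$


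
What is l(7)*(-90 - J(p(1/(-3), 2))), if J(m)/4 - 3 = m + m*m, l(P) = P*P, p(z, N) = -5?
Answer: -8918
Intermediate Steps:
l(P) = P**2
J(m) = 12 + 4*m + 4*m**2 (J(m) = 12 + 4*(m + m*m) = 12 + 4*(m + m**2) = 12 + (4*m + 4*m**2) = 12 + 4*m + 4*m**2)
l(7)*(-90 - J(p(1/(-3), 2))) = 7**2*(-90 - (12 + 4*(-5) + 4*(-5)**2)) = 49*(-90 - (12 - 20 + 4*25)) = 49*(-90 - (12 - 20 + 100)) = 49*(-90 - 1*92) = 49*(-90 - 92) = 49*(-182) = -8918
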